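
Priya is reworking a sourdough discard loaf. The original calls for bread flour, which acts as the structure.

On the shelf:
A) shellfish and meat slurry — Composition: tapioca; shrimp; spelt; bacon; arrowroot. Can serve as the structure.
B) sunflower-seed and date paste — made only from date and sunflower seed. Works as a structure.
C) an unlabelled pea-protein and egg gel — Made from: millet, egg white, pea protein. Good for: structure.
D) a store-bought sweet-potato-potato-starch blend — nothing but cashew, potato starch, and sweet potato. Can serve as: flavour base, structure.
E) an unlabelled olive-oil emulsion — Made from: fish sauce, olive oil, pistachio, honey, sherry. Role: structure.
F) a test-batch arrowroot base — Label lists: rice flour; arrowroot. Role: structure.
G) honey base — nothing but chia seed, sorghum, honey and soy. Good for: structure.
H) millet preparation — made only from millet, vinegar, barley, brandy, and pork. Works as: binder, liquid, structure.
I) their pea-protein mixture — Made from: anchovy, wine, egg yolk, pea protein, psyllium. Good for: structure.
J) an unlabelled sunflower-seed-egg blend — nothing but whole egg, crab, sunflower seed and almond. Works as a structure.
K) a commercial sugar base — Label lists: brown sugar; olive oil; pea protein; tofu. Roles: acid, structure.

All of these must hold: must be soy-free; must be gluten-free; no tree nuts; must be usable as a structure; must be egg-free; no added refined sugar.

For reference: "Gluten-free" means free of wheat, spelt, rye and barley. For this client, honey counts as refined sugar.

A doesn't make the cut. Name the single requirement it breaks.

gluten-free

usable as a structure: satisfied
gluten-free: has spelt — fails
egg-free: satisfied
tree-nut-free: satisfied
no-added-sugar: satisfied
soy-free: satisfied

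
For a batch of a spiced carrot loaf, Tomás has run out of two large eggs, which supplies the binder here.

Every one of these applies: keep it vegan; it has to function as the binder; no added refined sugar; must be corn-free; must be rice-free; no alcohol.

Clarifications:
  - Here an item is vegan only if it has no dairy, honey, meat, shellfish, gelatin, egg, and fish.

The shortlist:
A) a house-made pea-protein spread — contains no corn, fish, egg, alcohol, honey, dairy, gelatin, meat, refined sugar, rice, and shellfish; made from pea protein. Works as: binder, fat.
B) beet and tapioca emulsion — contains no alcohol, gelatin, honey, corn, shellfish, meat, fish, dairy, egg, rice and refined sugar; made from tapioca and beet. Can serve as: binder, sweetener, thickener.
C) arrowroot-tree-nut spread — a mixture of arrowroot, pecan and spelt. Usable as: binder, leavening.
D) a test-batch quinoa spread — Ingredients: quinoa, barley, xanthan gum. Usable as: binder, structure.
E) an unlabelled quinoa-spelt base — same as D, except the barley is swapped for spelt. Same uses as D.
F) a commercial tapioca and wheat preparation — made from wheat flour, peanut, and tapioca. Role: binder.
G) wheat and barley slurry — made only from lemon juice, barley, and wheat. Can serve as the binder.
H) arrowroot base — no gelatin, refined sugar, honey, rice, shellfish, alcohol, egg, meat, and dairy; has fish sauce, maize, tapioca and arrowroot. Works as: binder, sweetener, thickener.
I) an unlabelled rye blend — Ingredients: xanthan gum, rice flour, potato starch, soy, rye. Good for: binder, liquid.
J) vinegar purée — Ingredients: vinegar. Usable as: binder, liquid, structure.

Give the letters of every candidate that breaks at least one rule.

H, I

A: all constraints satisfied — OK
B: works as a binder, vegan, no rice — valid
C: only spelt, pecan, and arrowroot; none excluded — OK
D: no rice, vegan — OK
E: every rule checks out — valid
F: works as a binder, no alcohol, no refined sugar — OK
G: only barley, wheat, and lemon juice; none excluded — valid
H: has fish sauce, so not vegan; has maize, so not corn-free — no
I: has rice flour, so not rice-free — out
J: nothing on the exclusion list — keep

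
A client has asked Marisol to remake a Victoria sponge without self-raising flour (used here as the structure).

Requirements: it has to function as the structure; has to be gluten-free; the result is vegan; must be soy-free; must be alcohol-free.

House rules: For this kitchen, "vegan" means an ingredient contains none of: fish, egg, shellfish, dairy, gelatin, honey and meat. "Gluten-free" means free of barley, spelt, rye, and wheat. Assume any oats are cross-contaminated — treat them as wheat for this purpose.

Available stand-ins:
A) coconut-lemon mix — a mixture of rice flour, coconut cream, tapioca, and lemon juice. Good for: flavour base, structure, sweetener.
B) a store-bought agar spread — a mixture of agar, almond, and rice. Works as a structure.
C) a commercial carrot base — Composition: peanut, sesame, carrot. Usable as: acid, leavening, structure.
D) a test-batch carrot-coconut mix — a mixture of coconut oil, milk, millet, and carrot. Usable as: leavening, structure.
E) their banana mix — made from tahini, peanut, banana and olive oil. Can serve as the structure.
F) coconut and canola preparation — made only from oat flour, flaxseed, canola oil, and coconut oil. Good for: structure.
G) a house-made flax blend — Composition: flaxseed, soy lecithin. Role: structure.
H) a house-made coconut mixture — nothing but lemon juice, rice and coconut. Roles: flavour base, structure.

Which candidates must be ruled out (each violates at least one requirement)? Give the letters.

A: coconut cream and rice flour etc. — none of it excluded — OK
B: only rice, almond and agar; none excluded — valid
C: nothing on the exclusion list — keep
D: has milk, so not vegan — out
E: every rule checks out — OK
F: has oat flour, so not gluten-free — no
G: has soy lecithin, so not soy-free — reject
H: only coconut, rice and lemon juice; none excluded — valid

D, F, G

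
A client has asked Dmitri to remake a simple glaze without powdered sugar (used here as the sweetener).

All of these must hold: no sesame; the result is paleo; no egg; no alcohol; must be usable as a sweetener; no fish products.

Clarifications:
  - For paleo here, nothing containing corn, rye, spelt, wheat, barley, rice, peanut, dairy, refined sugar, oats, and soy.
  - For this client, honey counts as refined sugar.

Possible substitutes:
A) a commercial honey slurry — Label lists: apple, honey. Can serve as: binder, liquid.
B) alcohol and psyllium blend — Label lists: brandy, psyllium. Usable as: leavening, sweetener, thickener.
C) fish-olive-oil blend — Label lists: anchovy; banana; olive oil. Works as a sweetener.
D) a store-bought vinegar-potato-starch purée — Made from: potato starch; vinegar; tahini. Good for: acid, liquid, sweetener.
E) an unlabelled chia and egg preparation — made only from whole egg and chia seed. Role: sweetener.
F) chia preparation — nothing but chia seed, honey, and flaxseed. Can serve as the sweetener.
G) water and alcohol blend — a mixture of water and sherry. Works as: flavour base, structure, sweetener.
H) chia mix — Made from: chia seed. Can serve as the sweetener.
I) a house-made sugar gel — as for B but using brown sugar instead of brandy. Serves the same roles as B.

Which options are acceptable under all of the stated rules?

A: not usable as a sweetener; has honey, so not paleo — reject
B: has brandy, so not alcohol-free — reject
C: has anchovy, so not fish-free — no
D: has tahini, so not sesame-free — no
E: has whole egg, so not egg-free — reject
F: has honey, so not paleo — reject
G: has sherry, so not alcohol-free — out
H: works as a sweetener, no fish, no alcohol — keep
I: has brown sugar, so not paleo — out

H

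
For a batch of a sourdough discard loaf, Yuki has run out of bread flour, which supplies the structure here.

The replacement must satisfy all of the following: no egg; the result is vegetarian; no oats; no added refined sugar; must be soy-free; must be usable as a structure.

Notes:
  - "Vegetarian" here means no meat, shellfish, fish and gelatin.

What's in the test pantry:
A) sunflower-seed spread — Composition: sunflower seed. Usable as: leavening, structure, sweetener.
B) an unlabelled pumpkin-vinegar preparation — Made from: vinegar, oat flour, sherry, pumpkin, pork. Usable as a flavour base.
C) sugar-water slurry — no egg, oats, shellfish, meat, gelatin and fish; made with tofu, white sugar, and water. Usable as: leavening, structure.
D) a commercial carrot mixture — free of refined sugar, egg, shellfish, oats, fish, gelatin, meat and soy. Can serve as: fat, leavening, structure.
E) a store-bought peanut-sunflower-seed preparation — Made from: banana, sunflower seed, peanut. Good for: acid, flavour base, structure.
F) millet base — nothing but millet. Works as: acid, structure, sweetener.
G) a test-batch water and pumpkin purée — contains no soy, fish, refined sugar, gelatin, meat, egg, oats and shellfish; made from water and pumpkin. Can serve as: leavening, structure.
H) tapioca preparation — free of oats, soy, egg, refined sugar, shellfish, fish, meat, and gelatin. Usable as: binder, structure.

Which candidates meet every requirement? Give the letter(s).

A, D, E, F, G, H

A: works as a structure, no soy, no refined sugar — keep
B: not usable as a structure; has pork, so not vegetarian (and 1 more) — no
C: has white sugar, so not no-added-sugar; has tofu, so not soy-free — out
D: no soy, no refined sugar — keep
E: only peanut, banana, and sunflower seed; none excluded — valid
F: no egg, no soy — valid
G: no refined sugar, no egg — OK
H: works as a structure, no soy, no oats — OK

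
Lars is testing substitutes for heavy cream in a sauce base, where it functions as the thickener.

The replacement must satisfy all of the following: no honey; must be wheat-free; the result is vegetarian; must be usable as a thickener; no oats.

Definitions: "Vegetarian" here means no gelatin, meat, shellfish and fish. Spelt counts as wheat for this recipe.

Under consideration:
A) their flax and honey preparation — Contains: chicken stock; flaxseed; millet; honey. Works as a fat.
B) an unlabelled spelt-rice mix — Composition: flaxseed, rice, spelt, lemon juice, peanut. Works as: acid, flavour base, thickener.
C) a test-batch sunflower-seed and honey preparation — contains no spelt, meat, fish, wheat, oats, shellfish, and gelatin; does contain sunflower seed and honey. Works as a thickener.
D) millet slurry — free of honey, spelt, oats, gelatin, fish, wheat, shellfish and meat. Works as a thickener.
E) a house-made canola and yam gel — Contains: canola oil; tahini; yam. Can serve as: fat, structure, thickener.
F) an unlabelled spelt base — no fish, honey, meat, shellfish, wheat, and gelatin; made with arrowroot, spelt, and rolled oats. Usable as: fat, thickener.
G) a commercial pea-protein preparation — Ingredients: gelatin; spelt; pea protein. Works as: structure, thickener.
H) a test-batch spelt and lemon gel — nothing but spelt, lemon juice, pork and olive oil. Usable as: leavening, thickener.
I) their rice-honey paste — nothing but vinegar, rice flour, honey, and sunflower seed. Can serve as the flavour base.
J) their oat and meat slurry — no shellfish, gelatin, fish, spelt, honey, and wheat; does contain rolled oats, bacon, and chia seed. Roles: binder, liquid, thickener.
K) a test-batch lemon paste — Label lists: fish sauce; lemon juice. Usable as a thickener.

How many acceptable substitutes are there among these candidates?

2

A: not usable as a thickener; has chicken stock, so not vegetarian (and 1 more) — no
B: has spelt, so not wheat-free — reject
C: has honey, so not honey-free — out
D: works as a thickener, wheat-free, vegetarian — keep
E: every rule checks out — OK
F: has spelt, so not wheat-free; has rolled oats, so not oat-free — out
G: has gelatin, so not vegetarian; has spelt, so not wheat-free — out
H: has pork, so not vegetarian; has spelt, so not wheat-free — reject
I: not usable as a thickener; has honey, so not honey-free — reject
J: has bacon, so not vegetarian; has rolled oats, so not oat-free — no
K: has fish sauce, so not vegetarian — reject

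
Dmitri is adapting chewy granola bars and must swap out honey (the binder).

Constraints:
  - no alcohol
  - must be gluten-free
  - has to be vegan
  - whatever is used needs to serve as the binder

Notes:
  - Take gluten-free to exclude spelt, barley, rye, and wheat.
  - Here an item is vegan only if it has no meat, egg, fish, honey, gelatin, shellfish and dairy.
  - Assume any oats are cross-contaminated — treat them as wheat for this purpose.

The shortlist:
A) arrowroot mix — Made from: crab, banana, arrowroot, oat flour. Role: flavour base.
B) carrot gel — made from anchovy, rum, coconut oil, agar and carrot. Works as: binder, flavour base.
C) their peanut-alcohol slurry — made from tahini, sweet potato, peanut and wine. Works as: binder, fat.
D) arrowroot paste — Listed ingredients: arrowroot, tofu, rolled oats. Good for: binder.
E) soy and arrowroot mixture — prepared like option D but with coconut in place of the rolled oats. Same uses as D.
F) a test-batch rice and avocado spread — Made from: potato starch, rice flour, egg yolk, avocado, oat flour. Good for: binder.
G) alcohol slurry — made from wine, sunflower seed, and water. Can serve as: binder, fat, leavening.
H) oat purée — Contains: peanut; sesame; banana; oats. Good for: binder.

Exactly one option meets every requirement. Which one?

A: not usable as a binder; has oat flour, so not gluten-free (and 1 more) — reject
B: has anchovy, so not vegan; has rum, so not alcohol-free — no
C: has wine, so not alcohol-free — reject
D: has rolled oats, so not gluten-free — out
E: all constraints satisfied — keep
F: has oat flour, so not gluten-free; has egg yolk, so not vegan — reject
G: has wine, so not alcohol-free — no
H: has oats, so not gluten-free — out

E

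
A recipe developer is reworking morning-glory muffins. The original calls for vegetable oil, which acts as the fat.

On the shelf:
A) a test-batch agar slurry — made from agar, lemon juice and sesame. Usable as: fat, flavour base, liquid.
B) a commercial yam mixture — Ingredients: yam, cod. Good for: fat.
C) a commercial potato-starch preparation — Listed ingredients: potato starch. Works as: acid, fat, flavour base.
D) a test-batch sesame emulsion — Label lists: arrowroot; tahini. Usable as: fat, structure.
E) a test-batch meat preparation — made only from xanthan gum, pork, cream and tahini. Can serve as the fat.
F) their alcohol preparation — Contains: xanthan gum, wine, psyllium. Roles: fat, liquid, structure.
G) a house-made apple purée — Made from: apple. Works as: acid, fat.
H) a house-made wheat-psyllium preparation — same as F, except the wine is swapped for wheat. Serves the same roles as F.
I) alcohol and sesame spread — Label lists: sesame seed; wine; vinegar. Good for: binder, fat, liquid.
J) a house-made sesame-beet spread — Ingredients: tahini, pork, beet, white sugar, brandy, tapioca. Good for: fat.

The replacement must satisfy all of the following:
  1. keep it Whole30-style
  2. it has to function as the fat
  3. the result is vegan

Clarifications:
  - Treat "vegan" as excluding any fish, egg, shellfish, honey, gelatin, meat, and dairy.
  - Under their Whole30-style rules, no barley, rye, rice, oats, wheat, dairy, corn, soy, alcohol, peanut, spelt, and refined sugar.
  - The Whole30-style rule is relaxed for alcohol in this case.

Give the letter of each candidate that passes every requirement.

A, C, D, F, G, I

A: every rule checks out — OK
B: has cod, so not vegan — reject
C: every rule checks out — valid
D: nothing on the exclusion list — OK
E: has cream, so not vegan; has cream, so not Whole30-style — no
F: alcohol is permitted under the Whole30-style carve-out; nothing else excluded — valid
G: Whole30-style, vegan — keep
H: has wheat, so not Whole30-style — out
I: alcohol is permitted under the Whole30-style carve-out; nothing else excluded — OK
J: has pork, so not vegan; has white sugar, so not Whole30-style — no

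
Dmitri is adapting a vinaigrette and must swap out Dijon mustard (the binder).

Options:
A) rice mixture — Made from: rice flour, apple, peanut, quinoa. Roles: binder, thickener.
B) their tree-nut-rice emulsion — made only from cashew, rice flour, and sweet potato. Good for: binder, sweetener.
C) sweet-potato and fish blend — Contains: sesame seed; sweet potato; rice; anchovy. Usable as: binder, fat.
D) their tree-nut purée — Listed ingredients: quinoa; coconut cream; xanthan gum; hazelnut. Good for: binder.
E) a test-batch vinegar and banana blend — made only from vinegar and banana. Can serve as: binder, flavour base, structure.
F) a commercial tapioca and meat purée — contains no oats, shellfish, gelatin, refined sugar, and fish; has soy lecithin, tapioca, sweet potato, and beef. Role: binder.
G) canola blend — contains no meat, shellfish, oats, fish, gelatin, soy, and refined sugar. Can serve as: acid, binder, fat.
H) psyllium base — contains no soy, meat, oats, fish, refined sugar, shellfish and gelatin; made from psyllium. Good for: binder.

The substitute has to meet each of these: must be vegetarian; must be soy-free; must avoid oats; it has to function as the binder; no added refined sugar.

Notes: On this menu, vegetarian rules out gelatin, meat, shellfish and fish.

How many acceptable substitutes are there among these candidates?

A: peanut and rice flour etc. — none of it excluded — valid
B: works as a binder, no oats, vegetarian — OK
C: has anchovy, so not vegetarian — no
D: no refined sugar, vegetarian — valid
E: every rule checks out — keep
F: has beef, so not vegetarian; has soy lecithin, so not soy-free — no
G: all constraints satisfied — OK
H: works as a binder, no refined sugar, no soy — OK

6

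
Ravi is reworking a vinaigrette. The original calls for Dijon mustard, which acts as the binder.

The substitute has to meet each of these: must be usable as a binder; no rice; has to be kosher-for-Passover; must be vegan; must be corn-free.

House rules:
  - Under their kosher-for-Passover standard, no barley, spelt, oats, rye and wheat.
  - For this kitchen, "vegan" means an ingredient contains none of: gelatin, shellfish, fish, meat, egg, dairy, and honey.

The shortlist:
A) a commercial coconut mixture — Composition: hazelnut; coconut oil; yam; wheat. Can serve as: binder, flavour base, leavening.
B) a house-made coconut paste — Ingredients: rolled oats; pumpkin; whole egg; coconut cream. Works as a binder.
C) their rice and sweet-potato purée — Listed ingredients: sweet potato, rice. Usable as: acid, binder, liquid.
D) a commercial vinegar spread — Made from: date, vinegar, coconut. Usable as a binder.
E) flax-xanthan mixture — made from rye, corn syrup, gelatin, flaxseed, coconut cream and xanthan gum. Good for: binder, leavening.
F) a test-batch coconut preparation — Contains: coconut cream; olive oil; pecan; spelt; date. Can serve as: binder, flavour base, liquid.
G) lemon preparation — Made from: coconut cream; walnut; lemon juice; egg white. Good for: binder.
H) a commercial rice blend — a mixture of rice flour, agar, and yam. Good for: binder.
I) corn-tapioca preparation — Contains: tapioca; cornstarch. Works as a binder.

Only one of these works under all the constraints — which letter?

A: has wheat, so not kosher-for-Passover — reject
B: has rolled oats, so not kosher-for-Passover; has whole egg, so not vegan — no
C: has rice, so not rice-free — no
D: all constraints satisfied — OK
E: has rye, so not kosher-for-Passover; has gelatin, so not vegan (and 1 more) — no
F: has spelt, so not kosher-for-Passover — reject
G: has egg white, so not vegan — out
H: has rice flour, so not rice-free — out
I: has cornstarch, so not corn-free — no

D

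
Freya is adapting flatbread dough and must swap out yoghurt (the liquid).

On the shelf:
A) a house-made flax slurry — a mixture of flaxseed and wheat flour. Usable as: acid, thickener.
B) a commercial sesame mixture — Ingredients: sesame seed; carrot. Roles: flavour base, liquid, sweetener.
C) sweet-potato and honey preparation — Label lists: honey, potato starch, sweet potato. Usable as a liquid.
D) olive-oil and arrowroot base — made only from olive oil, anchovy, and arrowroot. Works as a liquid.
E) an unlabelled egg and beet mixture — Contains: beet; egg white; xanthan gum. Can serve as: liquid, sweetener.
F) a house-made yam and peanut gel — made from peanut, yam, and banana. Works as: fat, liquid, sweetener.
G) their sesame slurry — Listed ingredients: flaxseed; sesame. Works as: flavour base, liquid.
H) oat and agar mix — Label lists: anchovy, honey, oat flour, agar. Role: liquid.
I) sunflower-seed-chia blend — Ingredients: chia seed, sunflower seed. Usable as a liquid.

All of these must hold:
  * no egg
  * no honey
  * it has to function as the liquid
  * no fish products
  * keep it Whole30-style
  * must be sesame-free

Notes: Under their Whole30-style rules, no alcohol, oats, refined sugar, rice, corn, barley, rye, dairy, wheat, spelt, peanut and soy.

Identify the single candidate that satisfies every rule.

I

A: not usable as a liquid; has wheat flour, so not Whole30-style — reject
B: has sesame seed, so not sesame-free — no
C: has honey, so not honey-free — no
D: has anchovy, so not fish-free — no
E: has egg white, so not egg-free — no
F: has peanut, so not Whole30-style — out
G: has sesame, so not sesame-free — out
H: has oat flour, so not Whole30-style; has honey, so not honey-free (and 1 more) — reject
I: nothing on the exclusion list — valid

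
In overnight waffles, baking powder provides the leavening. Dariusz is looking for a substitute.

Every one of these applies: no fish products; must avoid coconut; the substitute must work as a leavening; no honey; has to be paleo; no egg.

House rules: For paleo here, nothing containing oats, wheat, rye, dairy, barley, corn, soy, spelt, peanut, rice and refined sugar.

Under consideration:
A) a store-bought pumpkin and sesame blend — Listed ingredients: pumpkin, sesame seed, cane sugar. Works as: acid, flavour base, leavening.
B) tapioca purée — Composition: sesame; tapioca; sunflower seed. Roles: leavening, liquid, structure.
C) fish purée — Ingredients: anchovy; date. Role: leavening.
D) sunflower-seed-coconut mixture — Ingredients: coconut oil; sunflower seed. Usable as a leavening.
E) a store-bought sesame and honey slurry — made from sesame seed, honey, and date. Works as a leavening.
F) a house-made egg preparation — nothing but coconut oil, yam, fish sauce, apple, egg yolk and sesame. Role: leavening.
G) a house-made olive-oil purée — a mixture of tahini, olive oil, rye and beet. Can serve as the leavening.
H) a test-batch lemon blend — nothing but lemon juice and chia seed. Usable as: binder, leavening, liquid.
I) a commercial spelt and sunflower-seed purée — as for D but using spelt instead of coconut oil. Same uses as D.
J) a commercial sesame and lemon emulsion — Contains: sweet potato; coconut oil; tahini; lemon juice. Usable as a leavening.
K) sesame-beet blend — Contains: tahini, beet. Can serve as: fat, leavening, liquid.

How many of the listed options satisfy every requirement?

3

A: has cane sugar, so not paleo — out
B: only sesame, tapioca, and sunflower seed; none excluded — keep
C: has anchovy, so not fish-free — out
D: has coconut oil, so not coconut-free — no
E: has honey, so not honey-free — reject
F: has fish sauce, so not fish-free; has coconut oil, so not coconut-free (and 1 more) — reject
G: has rye, so not paleo — out
H: no egg, paleo — valid
I: has spelt, so not paleo — reject
J: has coconut oil, so not coconut-free — no
K: only tahini and beet; none excluded — keep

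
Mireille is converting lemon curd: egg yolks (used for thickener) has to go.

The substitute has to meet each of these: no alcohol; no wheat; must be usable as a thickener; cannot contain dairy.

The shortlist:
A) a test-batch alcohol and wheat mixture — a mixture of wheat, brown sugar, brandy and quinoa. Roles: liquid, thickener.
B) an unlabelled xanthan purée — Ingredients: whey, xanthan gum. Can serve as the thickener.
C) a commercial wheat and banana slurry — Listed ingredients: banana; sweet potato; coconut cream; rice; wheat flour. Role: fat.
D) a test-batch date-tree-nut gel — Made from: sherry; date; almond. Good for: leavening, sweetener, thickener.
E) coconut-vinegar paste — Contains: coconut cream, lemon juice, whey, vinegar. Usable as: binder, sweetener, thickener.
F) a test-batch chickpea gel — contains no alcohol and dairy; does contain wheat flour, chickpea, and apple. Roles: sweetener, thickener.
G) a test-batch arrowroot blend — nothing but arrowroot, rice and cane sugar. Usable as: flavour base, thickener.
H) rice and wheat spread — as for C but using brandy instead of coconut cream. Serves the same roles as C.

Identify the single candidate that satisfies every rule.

A: has brandy, so not alcohol-free; has wheat, so not wheat-free — no
B: has whey, so not dairy-free — out
C: not usable as a thickener; has wheat flour, so not wheat-free — out
D: has sherry, so not alcohol-free — out
E: has whey, so not dairy-free — no
F: has wheat flour, so not wheat-free — no
G: only rice, cane sugar, and arrowroot; none excluded — valid
H: not usable as a thickener; has brandy, so not alcohol-free (and 1 more) — reject

G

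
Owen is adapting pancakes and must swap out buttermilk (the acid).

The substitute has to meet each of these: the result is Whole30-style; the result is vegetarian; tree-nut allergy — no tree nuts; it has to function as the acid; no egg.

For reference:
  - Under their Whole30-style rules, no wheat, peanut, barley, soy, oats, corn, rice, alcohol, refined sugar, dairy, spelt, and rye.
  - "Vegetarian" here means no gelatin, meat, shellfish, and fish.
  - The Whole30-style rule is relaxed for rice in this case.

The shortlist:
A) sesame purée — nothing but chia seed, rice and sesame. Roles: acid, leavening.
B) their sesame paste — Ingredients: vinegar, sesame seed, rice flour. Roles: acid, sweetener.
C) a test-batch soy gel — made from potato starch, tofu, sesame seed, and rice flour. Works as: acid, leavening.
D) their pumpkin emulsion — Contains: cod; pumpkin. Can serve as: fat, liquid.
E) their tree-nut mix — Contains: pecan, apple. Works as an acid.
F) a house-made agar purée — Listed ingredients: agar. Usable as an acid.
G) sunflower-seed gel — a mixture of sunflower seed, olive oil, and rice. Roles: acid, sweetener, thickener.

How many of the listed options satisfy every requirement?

4

A: rice is permitted under the Whole30-style carve-out; nothing else excluded — OK
B: rice is permitted under the Whole30-style carve-out; nothing else excluded — valid
C: has tofu, so not Whole30-style — out
D: not usable as an acid; has cod, so not vegetarian — reject
E: has pecan, so not tree-nut-free — reject
F: nothing on the exclusion list — valid
G: rice is permitted under the Whole30-style carve-out; nothing else excluded — keep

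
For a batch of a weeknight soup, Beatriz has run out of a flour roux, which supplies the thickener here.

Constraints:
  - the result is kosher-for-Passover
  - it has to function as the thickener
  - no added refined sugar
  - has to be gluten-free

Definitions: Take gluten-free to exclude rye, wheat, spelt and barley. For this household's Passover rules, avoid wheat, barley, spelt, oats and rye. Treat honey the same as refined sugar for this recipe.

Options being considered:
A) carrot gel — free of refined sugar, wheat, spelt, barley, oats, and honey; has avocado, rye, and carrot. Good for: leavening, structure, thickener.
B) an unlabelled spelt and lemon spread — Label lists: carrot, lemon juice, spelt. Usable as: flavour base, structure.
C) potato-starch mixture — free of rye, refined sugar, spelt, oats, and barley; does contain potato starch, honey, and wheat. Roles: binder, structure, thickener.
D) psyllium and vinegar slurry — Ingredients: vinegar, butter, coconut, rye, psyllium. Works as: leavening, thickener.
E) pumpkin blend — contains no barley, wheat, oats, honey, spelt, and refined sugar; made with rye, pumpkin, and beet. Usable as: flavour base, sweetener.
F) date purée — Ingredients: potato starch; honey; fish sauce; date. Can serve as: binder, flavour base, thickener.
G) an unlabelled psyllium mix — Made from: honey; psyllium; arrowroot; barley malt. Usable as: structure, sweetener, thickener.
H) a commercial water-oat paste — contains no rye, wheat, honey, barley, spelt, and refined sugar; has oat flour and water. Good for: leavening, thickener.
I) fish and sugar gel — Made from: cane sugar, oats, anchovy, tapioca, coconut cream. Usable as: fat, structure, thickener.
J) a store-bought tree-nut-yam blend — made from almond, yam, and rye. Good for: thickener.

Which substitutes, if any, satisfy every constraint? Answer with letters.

none

A: has rye, so not gluten-free; has rye, so not kosher-for-Passover — out
B: not usable as a thickener; has spelt, so not gluten-free (and 1 more) — no
C: has wheat, so not gluten-free; has wheat, so not kosher-for-Passover (and 1 more) — out
D: has rye, so not gluten-free; has rye, so not kosher-for-Passover — out
E: not usable as a thickener; has rye, so not gluten-free (and 1 more) — reject
F: has honey, so not no-added-sugar — out
G: has barley malt, so not gluten-free; has barley malt, so not kosher-for-Passover (and 1 more) — reject
H: has oat flour, so not kosher-for-Passover — no
I: has oats, so not kosher-for-Passover; has cane sugar, so not no-added-sugar — reject
J: has rye, so not gluten-free; has rye, so not kosher-for-Passover — reject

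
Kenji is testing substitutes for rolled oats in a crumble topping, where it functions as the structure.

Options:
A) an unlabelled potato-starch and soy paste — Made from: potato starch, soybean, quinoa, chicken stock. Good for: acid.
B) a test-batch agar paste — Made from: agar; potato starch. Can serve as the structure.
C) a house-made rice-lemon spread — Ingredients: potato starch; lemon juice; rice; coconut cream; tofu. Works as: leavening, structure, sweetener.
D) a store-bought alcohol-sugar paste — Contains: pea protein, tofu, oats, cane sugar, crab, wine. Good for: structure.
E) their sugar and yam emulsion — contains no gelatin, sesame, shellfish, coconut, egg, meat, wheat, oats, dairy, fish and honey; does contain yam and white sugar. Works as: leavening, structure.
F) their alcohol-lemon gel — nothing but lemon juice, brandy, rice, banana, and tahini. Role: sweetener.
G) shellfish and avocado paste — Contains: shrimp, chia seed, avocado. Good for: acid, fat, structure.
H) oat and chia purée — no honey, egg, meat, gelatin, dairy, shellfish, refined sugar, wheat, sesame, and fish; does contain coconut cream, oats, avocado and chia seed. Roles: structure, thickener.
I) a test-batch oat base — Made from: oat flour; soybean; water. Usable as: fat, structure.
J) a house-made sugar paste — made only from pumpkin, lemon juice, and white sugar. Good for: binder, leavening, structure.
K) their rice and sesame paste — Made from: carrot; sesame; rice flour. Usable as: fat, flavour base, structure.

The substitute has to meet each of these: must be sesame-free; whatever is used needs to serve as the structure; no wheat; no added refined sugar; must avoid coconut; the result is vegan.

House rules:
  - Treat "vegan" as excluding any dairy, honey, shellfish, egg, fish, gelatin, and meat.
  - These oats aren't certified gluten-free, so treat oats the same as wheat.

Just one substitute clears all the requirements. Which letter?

A: not usable as a structure; has chicken stock, so not vegan — no
B: only potato starch and agar; none excluded — keep
C: has coconut cream, so not coconut-free — out
D: has crab, so not vegan; has oats, so not wheat-free (and 1 more) — out
E: has white sugar, so not no-added-sugar — no
F: not usable as a structure; has tahini, so not sesame-free — out
G: has shrimp, so not vegan — no
H: has coconut cream, so not coconut-free; has oats, so not wheat-free — out
I: has oat flour, so not wheat-free — no
J: has white sugar, so not no-added-sugar — out
K: has sesame, so not sesame-free — no

B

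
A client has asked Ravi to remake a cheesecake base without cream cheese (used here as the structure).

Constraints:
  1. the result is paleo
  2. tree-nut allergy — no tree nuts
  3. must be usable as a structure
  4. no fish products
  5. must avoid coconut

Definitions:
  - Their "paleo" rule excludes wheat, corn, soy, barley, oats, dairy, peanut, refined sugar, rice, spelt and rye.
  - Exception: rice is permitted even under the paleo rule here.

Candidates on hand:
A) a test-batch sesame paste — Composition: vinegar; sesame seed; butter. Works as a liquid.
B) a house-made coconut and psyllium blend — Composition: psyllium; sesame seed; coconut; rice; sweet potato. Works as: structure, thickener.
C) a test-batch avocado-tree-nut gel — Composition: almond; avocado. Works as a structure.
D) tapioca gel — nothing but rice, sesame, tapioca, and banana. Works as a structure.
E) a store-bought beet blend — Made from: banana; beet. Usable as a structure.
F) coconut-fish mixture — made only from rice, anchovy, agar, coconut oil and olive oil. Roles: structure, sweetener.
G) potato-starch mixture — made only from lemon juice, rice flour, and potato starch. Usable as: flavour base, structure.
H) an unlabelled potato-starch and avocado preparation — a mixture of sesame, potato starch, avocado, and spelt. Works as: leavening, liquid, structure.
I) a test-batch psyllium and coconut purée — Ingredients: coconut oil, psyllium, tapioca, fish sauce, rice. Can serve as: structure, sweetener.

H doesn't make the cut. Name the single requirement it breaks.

paleo

usable as a structure: satisfied
paleo: has spelt — fails
coconut-free: satisfied
tree-nut-free: satisfied
fish-free: satisfied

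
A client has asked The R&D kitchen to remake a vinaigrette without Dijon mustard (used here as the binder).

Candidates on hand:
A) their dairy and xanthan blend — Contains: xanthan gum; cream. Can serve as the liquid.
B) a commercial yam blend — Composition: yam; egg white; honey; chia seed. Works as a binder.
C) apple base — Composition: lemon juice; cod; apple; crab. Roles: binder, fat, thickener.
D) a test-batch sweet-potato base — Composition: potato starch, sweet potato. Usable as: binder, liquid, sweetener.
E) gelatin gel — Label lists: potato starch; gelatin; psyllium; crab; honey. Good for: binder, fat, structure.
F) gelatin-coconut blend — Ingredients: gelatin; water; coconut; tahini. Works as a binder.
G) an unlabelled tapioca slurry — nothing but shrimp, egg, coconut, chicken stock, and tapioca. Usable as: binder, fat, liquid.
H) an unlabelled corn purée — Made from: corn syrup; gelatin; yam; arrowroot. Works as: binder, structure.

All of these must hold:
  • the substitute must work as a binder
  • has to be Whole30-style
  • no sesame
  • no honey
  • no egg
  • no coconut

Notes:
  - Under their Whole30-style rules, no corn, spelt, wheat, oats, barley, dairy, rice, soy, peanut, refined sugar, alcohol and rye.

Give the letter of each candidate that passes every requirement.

C, D

A: not usable as a binder; has cream, so not Whole30-style — out
B: has egg white, so not egg-free; has honey, so not honey-free — reject
C: all constraints satisfied — OK
D: Whole30-style, no honey — OK
E: has honey, so not honey-free — reject
F: has tahini, so not sesame-free; has coconut, so not coconut-free — reject
G: has egg, so not egg-free; has coconut, so not coconut-free — reject
H: has corn syrup, so not Whole30-style — no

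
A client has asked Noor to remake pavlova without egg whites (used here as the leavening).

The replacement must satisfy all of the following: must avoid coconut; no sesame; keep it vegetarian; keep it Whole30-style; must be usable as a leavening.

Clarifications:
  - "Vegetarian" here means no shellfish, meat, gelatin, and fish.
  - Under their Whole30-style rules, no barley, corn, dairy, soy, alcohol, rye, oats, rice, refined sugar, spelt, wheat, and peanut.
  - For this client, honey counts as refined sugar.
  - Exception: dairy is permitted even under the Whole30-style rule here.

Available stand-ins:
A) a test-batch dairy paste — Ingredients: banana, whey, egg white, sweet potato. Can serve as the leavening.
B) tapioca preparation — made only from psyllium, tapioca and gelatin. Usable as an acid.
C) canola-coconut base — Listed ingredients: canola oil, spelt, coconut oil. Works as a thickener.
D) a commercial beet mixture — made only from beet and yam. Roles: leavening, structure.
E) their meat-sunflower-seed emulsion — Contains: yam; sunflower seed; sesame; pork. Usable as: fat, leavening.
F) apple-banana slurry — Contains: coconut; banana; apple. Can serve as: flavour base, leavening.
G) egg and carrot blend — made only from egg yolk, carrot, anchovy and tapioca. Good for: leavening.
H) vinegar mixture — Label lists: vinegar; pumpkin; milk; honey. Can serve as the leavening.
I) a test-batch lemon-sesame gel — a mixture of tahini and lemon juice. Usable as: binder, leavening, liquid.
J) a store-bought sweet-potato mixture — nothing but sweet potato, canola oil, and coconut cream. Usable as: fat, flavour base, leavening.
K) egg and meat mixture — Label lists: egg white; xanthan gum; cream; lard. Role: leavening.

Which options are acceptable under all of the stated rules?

A: dairy is permitted under the Whole30-style carve-out; nothing else excluded — valid
B: not usable as a leavening; has gelatin, so not vegetarian — reject
C: not usable as a leavening; has spelt, so not Whole30-style (and 1 more) — no
D: nothing on the exclusion list — valid
E: has pork, so not vegetarian; has sesame, so not sesame-free — reject
F: has coconut, so not coconut-free — no
G: has anchovy, so not vegetarian — out
H: has honey, so not Whole30-style — no
I: has tahini, so not sesame-free — reject
J: has coconut cream, so not coconut-free — out
K: has lard, so not vegetarian — no

A, D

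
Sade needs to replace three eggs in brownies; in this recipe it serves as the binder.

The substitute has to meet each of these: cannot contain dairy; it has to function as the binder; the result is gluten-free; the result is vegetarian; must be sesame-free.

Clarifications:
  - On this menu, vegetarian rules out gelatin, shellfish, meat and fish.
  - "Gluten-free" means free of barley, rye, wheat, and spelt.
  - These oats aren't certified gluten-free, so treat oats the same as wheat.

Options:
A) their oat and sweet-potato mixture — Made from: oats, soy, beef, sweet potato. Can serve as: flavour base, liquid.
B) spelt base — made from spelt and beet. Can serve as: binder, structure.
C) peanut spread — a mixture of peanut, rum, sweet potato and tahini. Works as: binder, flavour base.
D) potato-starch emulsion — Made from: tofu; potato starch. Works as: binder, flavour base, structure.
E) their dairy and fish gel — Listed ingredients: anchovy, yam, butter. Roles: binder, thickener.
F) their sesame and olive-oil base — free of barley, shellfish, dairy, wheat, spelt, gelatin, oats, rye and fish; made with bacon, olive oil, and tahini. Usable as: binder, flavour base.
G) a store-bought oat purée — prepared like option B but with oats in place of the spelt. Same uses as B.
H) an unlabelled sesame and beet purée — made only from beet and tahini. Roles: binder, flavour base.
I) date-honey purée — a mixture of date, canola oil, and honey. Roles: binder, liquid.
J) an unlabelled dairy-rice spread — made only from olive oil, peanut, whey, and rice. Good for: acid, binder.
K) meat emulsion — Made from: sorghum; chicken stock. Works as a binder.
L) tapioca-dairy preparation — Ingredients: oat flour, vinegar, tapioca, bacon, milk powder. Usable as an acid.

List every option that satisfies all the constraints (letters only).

D, I

A: not usable as a binder; has beef, so not vegetarian (and 1 more) — out
B: has spelt, so not gluten-free — out
C: has tahini, so not sesame-free — no
D: all constraints satisfied — valid
E: has anchovy, so not vegetarian; has butter, so not dairy-free — no
F: has bacon, so not vegetarian; has tahini, so not sesame-free — reject
G: has oats, so not gluten-free — no
H: has tahini, so not sesame-free — out
I: every rule checks out — keep
J: has whey, so not dairy-free — out
K: has chicken stock, so not vegetarian — out
L: not usable as a binder; has bacon, so not vegetarian (and 2 more) — out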